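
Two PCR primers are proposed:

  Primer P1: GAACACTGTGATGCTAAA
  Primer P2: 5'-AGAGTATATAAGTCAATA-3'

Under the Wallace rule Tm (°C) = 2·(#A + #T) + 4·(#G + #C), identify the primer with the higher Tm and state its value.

Primer P1, 50°C

Primer P1: A+T=11, G+C=7 → Tm = 2(11)+4(7) = 50°C
Primer P2: A+T=14, G+C=4 → Tm = 2(14)+4(4) = 44°C
50°C vs 44°C → primer P1 is higher.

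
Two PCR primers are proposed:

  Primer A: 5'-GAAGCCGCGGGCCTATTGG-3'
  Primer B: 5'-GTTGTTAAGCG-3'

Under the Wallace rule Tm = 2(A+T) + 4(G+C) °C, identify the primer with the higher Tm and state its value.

Primer A: A+T=6, G+C=13 → Tm = 2(6)+4(13) = 64°C
Primer B: A+T=6, G+C=5 → Tm = 2(6)+4(5) = 32°C
64°C vs 32°C → primer A is higher.

Primer A, 64°C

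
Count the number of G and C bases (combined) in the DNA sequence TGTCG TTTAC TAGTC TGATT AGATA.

8

Base counts: C=3, T=11, A=6, G=5
G+C = 5 + 3 = 8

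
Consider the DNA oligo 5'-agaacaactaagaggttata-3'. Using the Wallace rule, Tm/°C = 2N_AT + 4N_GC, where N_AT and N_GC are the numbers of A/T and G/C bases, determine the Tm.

52°C

Base counts: G=4, T=4, C=2, A=10
A+T = 14, G+C = 6
Tm = 2(14) + 4(6) = 28 + 24 = 52°C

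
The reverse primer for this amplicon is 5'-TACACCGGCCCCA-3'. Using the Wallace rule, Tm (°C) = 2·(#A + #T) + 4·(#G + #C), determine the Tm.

44°C

Scanning the sequence gives T=1, A=3, G=2, C=7.
So N_AT = 4 and N_GC = 9.
Tm = 4·9 + 2·4 = 36 + 8 = 44°C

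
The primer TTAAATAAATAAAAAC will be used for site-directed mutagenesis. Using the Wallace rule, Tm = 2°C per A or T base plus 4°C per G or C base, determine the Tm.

34°C

C=1, T=4, G=0, A=11
So N_AT = 15 and N_GC = 1.
Tm = 2(15) + 4(1) = 30 + 4 = 34°C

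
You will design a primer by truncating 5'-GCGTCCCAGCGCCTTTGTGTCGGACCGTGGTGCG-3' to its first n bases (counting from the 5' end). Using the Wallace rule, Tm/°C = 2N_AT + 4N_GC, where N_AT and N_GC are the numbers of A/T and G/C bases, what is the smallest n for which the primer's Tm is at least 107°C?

n = 32

First 31 bases: GCGTCCCAGCGCCTTTGTGTCGGACCGTGGT → Tm = 104°C (< 107°C)
First 32 bases: GCGTCCCAGCGCCTTTGTGTCGGACCGTGGTG → Tm = 108°C (≥ 107°C)
Since every base adds ≥2°C, Tm only increases with n, so the threshold is first crossed at n = 32.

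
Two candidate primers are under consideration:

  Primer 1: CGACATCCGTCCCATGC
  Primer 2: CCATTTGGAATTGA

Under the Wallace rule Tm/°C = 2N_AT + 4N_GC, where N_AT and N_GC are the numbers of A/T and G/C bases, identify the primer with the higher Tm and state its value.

Primer 1, 56°C

Primer 1: A+T=6, G+C=11 → Tm = 2(6)+4(11) = 56°C
Primer 2: A+T=9, G+C=5 → Tm = 2(9)+4(5) = 38°C
56°C vs 38°C → primer 1 is higher.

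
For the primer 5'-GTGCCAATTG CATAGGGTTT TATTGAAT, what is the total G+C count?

Base counts: A=7, G=7, T=11, C=3
Total G or C: 7 + 3 = 10

10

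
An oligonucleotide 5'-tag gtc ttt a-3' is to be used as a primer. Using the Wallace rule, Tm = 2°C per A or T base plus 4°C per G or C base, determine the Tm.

26°C

Counting bases: C=1, G=2, A=2, T=5
A+T = 7, G+C = 3
Tm = 2(7) + 4(3) = 14 + 12 = 26°C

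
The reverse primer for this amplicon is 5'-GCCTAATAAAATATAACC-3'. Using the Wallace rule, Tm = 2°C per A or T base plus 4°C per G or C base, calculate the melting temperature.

Base counts: G=1, T=4, C=4, A=9
A+T = 13, G+C = 5
Tm = 2×13 + 4×5 = 46°C

46°C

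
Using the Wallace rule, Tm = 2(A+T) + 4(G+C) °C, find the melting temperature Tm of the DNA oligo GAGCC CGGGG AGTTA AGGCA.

Scanning the sequence gives G=9, T=2, A=5, C=4.
So N_AT = 7 and N_GC = 13.
Tm = 2(7) + 4(13) = 14 + 52 = 66°C

66°C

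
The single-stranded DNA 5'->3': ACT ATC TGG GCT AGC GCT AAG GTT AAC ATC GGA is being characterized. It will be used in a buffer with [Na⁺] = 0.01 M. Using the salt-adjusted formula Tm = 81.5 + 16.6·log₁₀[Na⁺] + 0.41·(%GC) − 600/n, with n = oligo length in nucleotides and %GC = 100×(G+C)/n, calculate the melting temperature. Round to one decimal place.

Length n = 33. G=9, T=8, A=9, C=7
G+C = 16, so %GC = 16/33 × 100 = 48.485%
Salt term: 16.6 × (-2) = -33.2
GC term: 0.41 × 48.485 = 19.879; length term: −600/33 = −18.182
Tm = 81.5 + (-33.2) + 19.879 − 18.182 = 49.997 → 50.0°C

50.0°C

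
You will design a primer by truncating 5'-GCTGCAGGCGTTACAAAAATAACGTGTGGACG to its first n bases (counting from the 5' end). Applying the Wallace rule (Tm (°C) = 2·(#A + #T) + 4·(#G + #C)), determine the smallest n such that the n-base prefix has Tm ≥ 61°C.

First 21 bases: GCTGCAGGCGTTACAAAAATA → Tm = 60°C (< 61°C)
First 22 bases: GCTGCAGGCGTTACAAAAATAA → Tm = 62°C (≥ 61°C)
Since every base adds ≥2°C, Tm only increases with n, so the threshold is first crossed at n = 22.

n = 22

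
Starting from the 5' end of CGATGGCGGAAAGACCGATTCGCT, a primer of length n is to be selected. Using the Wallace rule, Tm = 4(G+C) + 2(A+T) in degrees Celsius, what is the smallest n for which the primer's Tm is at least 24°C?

n = 7

First 6 bases: CGATGG → Tm = 20°C (< 24°C)
First 7 bases: CGATGGC → Tm = 24°C (≥ 24°C)
Each additional base adds 2°C (A/T) or 4°C (G/C), so Tm is non-decreasing in n; n = 7 is the first length to reach 24°C.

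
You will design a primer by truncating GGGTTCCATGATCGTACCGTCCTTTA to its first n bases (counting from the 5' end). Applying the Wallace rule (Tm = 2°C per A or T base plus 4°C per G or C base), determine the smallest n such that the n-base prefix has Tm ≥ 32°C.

n = 10

First 9 bases: GGGTTCCAT → Tm = 28°C (< 32°C)
First 10 bases: GGGTTCCATG → Tm = 32°C (≥ 32°C)
Since every base adds ≥2°C, Tm only increases with n, so the threshold is first crossed at n = 10.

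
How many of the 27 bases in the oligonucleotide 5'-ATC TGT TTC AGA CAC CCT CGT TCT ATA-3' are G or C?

Scanning the sequence gives T=10, A=6, C=8, G=3.
Total G or C: 3 + 8 = 11

11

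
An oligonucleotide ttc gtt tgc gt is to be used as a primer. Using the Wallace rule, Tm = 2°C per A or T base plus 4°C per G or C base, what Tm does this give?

32°C

G=3, T=6, C=2, A=0
AT pairs contribute 6, GC pairs contribute 5.
Tm = 2×6 + 4×5 = 32°C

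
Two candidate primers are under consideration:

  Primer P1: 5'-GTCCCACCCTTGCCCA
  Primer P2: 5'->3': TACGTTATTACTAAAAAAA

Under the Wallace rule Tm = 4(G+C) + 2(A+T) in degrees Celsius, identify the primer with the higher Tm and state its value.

Primer P1: A+T=5, G+C=11 → Tm = 2(5)+4(11) = 54°C
Primer P2: A+T=16, G+C=3 → Tm = 2(16)+4(3) = 44°C
54°C vs 44°C → primer P1 is higher.

Primer P1, 54°C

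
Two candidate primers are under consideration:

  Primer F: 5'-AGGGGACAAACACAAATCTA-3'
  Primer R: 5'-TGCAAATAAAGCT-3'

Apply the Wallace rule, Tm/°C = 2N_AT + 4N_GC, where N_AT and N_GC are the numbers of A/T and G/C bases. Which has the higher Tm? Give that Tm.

Primer F: A+T=12, G+C=8 → Tm = 2(12)+4(8) = 56°C
Primer R: A+T=9, G+C=4 → Tm = 2(9)+4(4) = 34°C
56°C vs 34°C → primer F is higher.

Primer F, 56°C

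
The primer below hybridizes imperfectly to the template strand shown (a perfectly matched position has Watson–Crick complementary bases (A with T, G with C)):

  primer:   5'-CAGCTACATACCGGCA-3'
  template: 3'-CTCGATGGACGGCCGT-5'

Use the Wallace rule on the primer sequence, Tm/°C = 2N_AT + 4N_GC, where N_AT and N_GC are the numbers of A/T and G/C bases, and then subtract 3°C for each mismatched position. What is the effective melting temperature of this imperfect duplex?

Primer base counts: A=5, T=2, G=3, C=6 → A+T=7, G+C=9
Perfect-match Tm = 2(7) + 4(9) = 14 + 36 = 50°C
Mismatches (positions where the bases are not complementary): 3 (at positions 1, 8, 10)
Effective Tm = 50 − 3×3 = 50 − 9 = 41°C

41°C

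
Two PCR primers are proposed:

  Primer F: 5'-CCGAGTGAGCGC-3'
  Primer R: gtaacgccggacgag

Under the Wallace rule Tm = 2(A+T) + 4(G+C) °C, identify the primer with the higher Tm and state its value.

Primer R, 50°C

Primer F: A+T=3, G+C=9 → Tm = 2(3)+4(9) = 42°C
Primer R: A+T=5, G+C=10 → Tm = 2(5)+4(10) = 50°C
42°C vs 50°C → primer R is higher.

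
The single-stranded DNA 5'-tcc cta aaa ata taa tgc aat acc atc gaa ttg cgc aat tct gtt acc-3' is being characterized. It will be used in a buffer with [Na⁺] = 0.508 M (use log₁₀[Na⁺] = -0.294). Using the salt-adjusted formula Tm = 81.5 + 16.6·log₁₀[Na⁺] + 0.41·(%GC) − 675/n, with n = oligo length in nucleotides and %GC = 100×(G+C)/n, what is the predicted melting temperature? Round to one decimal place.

Length n = 48. G=5, T=14, A=17, C=12
G+C = 17, so %GC = 17/48 × 100 = 35.417%
Salt term: 16.6 × (-0.294) = -4.88
GC term: 0.41 × 35.417 = 14.521; length term: −675/48 = −14.062
Tm = 81.5 + (-4.88) + 14.521 − 14.062 = 77.079 → 77.1°C

77.1°C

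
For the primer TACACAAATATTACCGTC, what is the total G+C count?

Base counts: G=1, C=5, A=7, T=5
G+C = 1 + 5 = 6

6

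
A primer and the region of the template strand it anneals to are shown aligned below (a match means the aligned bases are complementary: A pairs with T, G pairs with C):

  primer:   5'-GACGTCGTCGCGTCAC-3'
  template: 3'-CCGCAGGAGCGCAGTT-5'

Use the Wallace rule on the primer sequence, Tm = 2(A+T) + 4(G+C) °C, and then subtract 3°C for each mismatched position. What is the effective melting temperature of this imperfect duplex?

Primer base counts: A=2, T=3, G=5, C=6 → A+T=5, G+C=11
Perfect-match Tm = 2(5) + 4(11) = 10 + 44 = 54°C
Mismatches (positions where the bases are not complementary): 3 (at positions 2, 7, 16)
Effective Tm = 54 − 3×3 = 54 − 9 = 45°C

45°C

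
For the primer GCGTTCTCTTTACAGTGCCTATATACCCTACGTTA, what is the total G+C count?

Base counts: T=13, G=5, A=7, C=10
Total G or C: 5 + 10 = 15

15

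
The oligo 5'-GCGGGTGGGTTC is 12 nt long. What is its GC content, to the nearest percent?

Scanning the sequence gives T=3, C=2, G=7, A=0.
G+C = 7 + 2 = 9 out of 12 bases
%GC = 9/12 × 100 = 75% ≈ 75%

75%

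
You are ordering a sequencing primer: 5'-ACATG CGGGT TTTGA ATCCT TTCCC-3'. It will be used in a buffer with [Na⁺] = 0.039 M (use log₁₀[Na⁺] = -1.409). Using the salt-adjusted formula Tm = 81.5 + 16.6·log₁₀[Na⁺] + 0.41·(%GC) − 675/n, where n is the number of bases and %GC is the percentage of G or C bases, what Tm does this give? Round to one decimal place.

50.8°C

Length n = 25. Base counts: G=5, A=4, C=7, T=9
G+C = 12, so %GC = 12/25 × 100 = 48%
Salt term: 16.6 × (-1.409) = -23.389
GC term: 0.41 × 48 = 19.68; length term: −675/25 = −27
Tm = 81.5 + (-23.389) + 19.68 − 27 = 50.791 → 50.8°C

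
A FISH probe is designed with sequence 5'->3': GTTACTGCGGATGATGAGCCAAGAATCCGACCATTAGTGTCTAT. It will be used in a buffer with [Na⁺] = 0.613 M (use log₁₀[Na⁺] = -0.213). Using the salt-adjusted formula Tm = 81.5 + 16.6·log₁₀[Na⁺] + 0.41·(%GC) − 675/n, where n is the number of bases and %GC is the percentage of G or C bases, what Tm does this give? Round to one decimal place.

Length n = 44. Counting bases: G=11, C=9, T=12, A=12
G+C = 20, so %GC = 20/44 × 100 = 45.455%
Salt term: 16.6 × (-0.213) = -3.536
GC term: 0.41 × 45.455 = 18.637; length term: −675/44 = −15.341
Tm = 81.5 + (-3.536) + 18.637 − 15.341 = 81.26 → 81.3°C

81.3°C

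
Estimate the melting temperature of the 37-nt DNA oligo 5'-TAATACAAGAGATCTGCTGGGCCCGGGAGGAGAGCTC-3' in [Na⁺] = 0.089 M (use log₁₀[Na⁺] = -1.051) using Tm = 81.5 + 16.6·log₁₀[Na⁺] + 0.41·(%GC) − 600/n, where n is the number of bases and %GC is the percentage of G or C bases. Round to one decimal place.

Length n = 37. Scanning the sequence gives G=13, T=6, A=10, C=8.
G+C = 21, so %GC = 21/37 × 100 = 56.757%
Salt term: 16.6 × (-1.051) = -17.447
GC term: 0.41 × 56.757 = 23.27; length term: −600/37 = −16.216
Tm = 81.5 + (-17.447) + 23.27 − 16.216 = 71.107 → 71.1°C

71.1°C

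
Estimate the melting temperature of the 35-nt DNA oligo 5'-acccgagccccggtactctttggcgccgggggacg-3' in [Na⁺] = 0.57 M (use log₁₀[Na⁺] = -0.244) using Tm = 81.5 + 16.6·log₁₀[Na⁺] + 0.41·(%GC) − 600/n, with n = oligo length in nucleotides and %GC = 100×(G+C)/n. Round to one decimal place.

Length n = 35. C=13, A=4, T=5, G=13
G+C = 26, so %GC = 26/35 × 100 = 74.286%
Salt term: 16.6 × (-0.244) = -4.05
GC term: 0.41 × 74.286 = 30.457; length term: −600/35 = −17.143
Tm = 81.5 + (-4.05) + 30.457 − 17.143 = 90.764 → 90.8°C

90.8°C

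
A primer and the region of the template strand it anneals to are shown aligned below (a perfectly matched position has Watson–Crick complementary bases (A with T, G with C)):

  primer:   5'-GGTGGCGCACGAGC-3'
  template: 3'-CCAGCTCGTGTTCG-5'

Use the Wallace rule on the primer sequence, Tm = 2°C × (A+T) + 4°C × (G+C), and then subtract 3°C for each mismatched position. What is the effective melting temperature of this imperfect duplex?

Primer base counts: A=2, T=1, G=7, C=4 → A+T=3, G+C=11
Perfect-match Tm = 2(3) + 4(11) = 6 + 44 = 50°C
Mismatches (positions where the bases are not complementary): 3 (at positions 4, 6, 11)
Effective Tm = 50 − 3×3 = 50 − 9 = 41°C

41°C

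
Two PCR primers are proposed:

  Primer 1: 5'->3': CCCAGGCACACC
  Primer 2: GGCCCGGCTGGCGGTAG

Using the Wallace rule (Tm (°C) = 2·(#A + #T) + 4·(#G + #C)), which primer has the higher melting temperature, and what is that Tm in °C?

Primer 2, 62°C

Primer 1: A+T=3, G+C=9 → Tm = 2(3)+4(9) = 42°C
Primer 2: A+T=3, G+C=14 → Tm = 2(3)+4(14) = 62°C
42°C vs 62°C → primer 2 is higher.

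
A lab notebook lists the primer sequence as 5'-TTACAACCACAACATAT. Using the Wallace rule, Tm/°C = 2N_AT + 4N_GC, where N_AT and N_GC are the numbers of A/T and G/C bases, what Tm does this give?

44°C

Base counts: T=4, C=5, A=8, G=0
AT pairs contribute 12, GC pairs contribute 5.
Tm = 2×12 + 4×5 = 44°C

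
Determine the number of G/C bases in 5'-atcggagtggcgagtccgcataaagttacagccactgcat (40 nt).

21

Scanning the sequence gives G=11, C=10, T=8, A=11.
Total G or C: 11 + 10 = 21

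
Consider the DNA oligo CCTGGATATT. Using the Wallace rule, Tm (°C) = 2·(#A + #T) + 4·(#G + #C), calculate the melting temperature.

28°C

Counting bases: G=2, T=4, A=2, C=2
A+T = 6, G+C = 4
Tm = 4·4 + 2·6 = 16 + 12 = 28°C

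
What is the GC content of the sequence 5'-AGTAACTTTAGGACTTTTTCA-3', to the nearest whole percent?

29%

Scanning the sequence gives T=9, A=6, C=3, G=3.
G+C = 3 + 3 = 6 out of 21 bases
%GC = 6/21 × 100 = 28.57% ≈ 29%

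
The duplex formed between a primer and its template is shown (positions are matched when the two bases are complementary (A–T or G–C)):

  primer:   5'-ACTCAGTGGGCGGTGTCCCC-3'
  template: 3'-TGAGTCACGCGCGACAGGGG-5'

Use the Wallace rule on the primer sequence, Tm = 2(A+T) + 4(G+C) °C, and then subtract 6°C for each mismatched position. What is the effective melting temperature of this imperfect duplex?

Primer base counts: A=2, T=4, G=7, C=7 → A+T=6, G+C=14
Perfect-match Tm = 2(6) + 4(14) = 12 + 56 = 68°C
Mismatches (positions where the bases are not complementary): 2 (at positions 9, 13)
Effective Tm = 68 − 2×6 = 68 − 12 = 56°C

56°C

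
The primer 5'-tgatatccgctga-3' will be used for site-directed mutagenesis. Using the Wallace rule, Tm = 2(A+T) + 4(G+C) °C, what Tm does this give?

Scanning the sequence gives G=3, T=4, C=3, A=3.
So N_AT = 7 and N_GC = 6.
Tm = 2(7) + 4(6) = 14 + 24 = 38°C

38°C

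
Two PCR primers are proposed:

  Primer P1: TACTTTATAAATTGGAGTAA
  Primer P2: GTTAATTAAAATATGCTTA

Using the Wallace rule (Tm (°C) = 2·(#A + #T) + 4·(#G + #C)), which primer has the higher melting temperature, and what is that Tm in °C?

Primer P1: A+T=16, G+C=4 → Tm = 2(16)+4(4) = 48°C
Primer P2: A+T=16, G+C=3 → Tm = 2(16)+4(3) = 44°C
48°C vs 44°C → primer P1 is higher.

Primer P1, 48°C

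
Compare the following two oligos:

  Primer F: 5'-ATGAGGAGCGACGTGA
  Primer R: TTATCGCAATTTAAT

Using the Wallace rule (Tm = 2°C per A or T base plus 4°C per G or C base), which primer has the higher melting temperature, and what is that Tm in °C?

Primer F, 50°C

Primer F: A+T=7, G+C=9 → Tm = 2(7)+4(9) = 50°C
Primer R: A+T=12, G+C=3 → Tm = 2(12)+4(3) = 36°C
50°C vs 36°C → primer F is higher.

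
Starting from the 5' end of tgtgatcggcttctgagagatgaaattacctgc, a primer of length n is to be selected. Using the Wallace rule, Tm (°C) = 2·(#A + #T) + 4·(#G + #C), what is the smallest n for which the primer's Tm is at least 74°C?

n = 26

First 25 bases: TGTGATCGGCTTCTGAGAGATGAAA → Tm = 72°C (< 74°C)
First 26 bases: TGTGATCGGCTTCTGAGAGATGAAAT → Tm = 74°C (≥ 74°C)
Each additional base adds 2°C (A/T) or 4°C (G/C), so Tm is non-decreasing in n; n = 26 is the first length to reach 74°C.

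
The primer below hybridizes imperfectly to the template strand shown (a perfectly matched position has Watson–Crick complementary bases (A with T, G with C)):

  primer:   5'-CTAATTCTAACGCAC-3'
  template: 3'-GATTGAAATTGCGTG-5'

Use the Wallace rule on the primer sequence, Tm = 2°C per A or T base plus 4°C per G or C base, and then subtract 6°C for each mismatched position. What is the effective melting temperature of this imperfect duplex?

Primer base counts: A=5, T=4, G=1, C=5 → A+T=9, G+C=6
Perfect-match Tm = 2(9) + 4(6) = 18 + 24 = 42°C
Mismatches (positions where the bases are not complementary): 2 (at positions 5, 7)
Effective Tm = 42 − 2×6 = 42 − 12 = 30°C

30°C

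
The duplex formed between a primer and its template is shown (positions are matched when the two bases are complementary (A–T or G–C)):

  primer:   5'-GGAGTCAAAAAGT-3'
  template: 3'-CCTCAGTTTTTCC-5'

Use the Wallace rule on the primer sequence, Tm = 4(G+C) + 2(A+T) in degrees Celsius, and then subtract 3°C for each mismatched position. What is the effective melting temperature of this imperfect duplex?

Primer base counts: A=6, T=2, G=4, C=1 → A+T=8, G+C=5
Perfect-match Tm = 2(8) + 4(5) = 16 + 20 = 36°C
Mismatches (positions where the bases are not complementary): 1 (at position 13)
Effective Tm = 36 − 1×3 = 36 − 3 = 33°C

33°C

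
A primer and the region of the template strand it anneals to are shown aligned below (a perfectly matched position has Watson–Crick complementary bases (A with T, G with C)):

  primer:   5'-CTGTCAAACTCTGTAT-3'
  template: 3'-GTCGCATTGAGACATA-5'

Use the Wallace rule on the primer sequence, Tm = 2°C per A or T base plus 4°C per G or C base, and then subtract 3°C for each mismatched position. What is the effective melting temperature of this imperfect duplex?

Primer base counts: A=4, T=6, G=2, C=4 → A+T=10, G+C=6
Perfect-match Tm = 2(10) + 4(6) = 20 + 24 = 44°C
Mismatches (positions where the bases are not complementary): 4 (at positions 2, 4, 5, 6)
Effective Tm = 44 − 4×3 = 44 − 12 = 32°C

32°C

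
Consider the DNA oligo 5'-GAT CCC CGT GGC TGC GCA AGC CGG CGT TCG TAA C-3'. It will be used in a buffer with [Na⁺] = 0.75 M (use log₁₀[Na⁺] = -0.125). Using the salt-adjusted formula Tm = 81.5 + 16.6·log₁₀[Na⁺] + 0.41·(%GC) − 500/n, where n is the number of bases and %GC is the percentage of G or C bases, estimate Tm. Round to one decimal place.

Length n = 34. G=11, T=6, A=5, C=12
G+C = 23, so %GC = 23/34 × 100 = 67.647%
Salt term: 16.6 × (-0.125) = -2.075
GC term: 0.41 × 67.647 = 27.735; length term: −500/34 = −14.706
Tm = 81.5 + (-2.075) + 27.735 − 14.706 = 92.454 → 92.5°C

92.5°C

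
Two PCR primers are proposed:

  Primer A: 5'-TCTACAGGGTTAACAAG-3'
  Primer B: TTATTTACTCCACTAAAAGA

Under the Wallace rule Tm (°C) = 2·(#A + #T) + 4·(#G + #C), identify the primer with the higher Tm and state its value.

Primer A: A+T=10, G+C=7 → Tm = 2(10)+4(7) = 48°C
Primer B: A+T=15, G+C=5 → Tm = 2(15)+4(5) = 50°C
48°C vs 50°C → primer B is higher.

Primer B, 50°C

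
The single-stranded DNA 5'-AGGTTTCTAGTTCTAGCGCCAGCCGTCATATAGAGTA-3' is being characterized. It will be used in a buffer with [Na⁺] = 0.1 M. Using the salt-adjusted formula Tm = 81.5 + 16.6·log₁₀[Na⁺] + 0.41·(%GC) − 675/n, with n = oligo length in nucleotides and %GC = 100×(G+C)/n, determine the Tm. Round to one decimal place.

Length n = 37. Base counts: T=11, A=9, G=9, C=8
G+C = 17, so %GC = 17/37 × 100 = 45.946%
Salt term: 16.6 × (-1) = -16.6
GC term: 0.41 × 45.946 = 18.838; length term: −675/37 = −18.243
Tm = 81.5 + (-16.6) + 18.838 − 18.243 = 65.495 → 65.5°C

65.5°C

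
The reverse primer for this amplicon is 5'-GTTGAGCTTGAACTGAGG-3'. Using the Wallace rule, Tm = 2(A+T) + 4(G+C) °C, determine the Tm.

54°C

T=5, A=4, C=2, G=7
So N_AT = 9 and N_GC = 9.
Tm = 2×9 + 4×9 = 54°C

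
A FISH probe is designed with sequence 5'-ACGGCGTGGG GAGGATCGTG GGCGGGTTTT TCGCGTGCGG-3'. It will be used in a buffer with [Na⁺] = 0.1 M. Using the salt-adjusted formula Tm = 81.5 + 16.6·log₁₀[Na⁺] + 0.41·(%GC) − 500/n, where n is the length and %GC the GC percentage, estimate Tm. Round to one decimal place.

81.1°C

Length n = 40. Counting bases: C=7, A=3, G=21, T=9
G+C = 28, so %GC = 28/40 × 100 = 70%
Salt term: 16.6 × (-1) = -16.6
GC term: 0.41 × 70 = 28.7; length term: −500/40 = −12.5
Tm = 81.5 + (-16.6) + 28.7 − 12.5 = 81.1 → 81.1°C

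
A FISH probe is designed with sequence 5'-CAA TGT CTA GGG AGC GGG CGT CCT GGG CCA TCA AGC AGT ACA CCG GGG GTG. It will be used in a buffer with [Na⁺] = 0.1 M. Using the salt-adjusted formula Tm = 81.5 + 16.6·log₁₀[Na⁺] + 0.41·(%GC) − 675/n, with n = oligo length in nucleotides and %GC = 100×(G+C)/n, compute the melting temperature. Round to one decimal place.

78.2°C

Length n = 51. C=13, T=8, G=20, A=10
G+C = 33, so %GC = 33/51 × 100 = 64.706%
Salt term: 16.6 × (-1) = -16.6
GC term: 0.41 × 64.706 = 26.529; length term: −675/51 = −13.235
Tm = 81.5 + (-16.6) + 26.529 − 13.235 = 78.194 → 78.2°C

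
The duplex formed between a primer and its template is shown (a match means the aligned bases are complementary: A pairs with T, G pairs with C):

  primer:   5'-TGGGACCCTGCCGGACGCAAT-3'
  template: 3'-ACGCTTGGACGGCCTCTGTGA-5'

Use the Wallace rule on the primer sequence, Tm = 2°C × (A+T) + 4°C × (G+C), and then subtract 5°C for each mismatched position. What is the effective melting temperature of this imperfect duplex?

45°C

Primer base counts: A=4, T=3, G=7, C=7 → A+T=7, G+C=14
Perfect-match Tm = 2(7) + 4(14) = 14 + 56 = 70°C
Mismatches (positions where the bases are not complementary): 5 (at positions 3, 6, 16, 17, 20)
Effective Tm = 70 − 5×5 = 70 − 25 = 45°C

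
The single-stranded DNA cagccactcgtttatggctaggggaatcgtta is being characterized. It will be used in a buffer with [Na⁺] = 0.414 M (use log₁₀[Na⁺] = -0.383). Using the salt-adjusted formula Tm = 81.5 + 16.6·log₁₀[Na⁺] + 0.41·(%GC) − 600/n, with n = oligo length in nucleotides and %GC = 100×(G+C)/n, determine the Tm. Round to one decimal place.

76.9°C

Length n = 32. Counting bases: G=9, C=7, T=9, A=7
G+C = 16, so %GC = 16/32 × 100 = 50%
Salt term: 16.6 × (-0.383) = -6.358
GC term: 0.41 × 50 = 20.5; length term: −600/32 = −18.75
Tm = 81.5 + (-6.358) + 20.5 − 18.75 = 76.892 → 76.9°C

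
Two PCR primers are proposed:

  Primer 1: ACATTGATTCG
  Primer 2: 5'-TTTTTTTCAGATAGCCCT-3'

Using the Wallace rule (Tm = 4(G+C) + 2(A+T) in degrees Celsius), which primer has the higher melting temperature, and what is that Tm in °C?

Primer 1: A+T=7, G+C=4 → Tm = 2(7)+4(4) = 30°C
Primer 2: A+T=12, G+C=6 → Tm = 2(12)+4(6) = 48°C
30°C vs 48°C → primer 2 is higher.

Primer 2, 48°C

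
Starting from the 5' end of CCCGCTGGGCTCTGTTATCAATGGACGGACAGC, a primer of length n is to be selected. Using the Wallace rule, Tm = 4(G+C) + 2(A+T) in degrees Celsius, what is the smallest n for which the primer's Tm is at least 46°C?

First 12 bases: CCCGCTGGGCTC → Tm = 44°C (< 46°C)
First 13 bases: CCCGCTGGGCTCT → Tm = 46°C (≥ 46°C)
Since every base adds ≥2°C, Tm only increases with n, so the threshold is first crossed at n = 13.

n = 13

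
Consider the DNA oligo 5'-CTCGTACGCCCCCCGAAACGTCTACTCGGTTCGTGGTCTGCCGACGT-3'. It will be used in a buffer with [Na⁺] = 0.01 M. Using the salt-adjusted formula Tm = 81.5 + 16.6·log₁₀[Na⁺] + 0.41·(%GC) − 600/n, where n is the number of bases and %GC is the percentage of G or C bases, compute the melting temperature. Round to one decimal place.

61.7°C

Length n = 47. Counting bases: A=6, C=18, T=11, G=12
G+C = 30, so %GC = 30/47 × 100 = 63.83%
Salt term: 16.6 × (-2) = -33.2
GC term: 0.41 × 63.83 = 26.17; length term: −600/47 = −12.766
Tm = 81.5 + (-33.2) + 26.17 − 12.766 = 61.704 → 61.7°C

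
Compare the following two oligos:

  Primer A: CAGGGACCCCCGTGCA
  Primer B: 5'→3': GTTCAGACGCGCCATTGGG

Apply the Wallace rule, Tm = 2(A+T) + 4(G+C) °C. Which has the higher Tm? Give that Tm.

Primer B, 62°C

Primer A: A+T=4, G+C=12 → Tm = 2(4)+4(12) = 56°C
Primer B: A+T=7, G+C=12 → Tm = 2(7)+4(12) = 62°C
56°C vs 62°C → primer B is higher.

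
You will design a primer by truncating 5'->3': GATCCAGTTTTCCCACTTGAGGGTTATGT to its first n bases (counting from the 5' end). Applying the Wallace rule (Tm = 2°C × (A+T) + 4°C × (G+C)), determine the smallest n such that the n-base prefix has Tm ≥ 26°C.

First 8 bases: GATCCAGT → Tm = 24°C (< 26°C)
First 9 bases: GATCCAGTT → Tm = 26°C (≥ 26°C)
Since every base adds ≥2°C, Tm only increases with n, so the threshold is first crossed at n = 9.

n = 9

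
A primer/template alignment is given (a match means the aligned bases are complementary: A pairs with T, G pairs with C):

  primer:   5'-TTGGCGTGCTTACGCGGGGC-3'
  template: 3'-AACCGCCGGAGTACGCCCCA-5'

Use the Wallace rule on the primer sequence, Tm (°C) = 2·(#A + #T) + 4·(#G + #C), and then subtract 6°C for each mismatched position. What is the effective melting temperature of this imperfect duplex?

38°C

Primer base counts: A=1, T=5, G=9, C=5 → A+T=6, G+C=14
Perfect-match Tm = 2(6) + 4(14) = 12 + 56 = 68°C
Mismatches (positions where the bases are not complementary): 5 (at positions 7, 8, 11, 13, 20)
Effective Tm = 68 − 5×6 = 68 − 30 = 38°C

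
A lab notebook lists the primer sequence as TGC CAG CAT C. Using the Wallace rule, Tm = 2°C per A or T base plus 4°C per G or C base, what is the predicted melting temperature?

C=4, T=2, A=2, G=2
A+T = 4, G+C = 6
Tm = 4·6 + 2·4 = 24 + 8 = 32°C

32°C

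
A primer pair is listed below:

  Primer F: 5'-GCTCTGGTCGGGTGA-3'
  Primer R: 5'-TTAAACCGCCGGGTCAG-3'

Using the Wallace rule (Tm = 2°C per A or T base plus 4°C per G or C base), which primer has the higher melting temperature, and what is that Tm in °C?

Primer F: A+T=5, G+C=10 → Tm = 2(5)+4(10) = 50°C
Primer R: A+T=7, G+C=10 → Tm = 2(7)+4(10) = 54°C
50°C vs 54°C → primer R is higher.

Primer R, 54°C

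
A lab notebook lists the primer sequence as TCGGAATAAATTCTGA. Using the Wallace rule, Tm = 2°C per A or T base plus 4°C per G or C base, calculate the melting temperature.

Base counts: G=3, A=6, T=5, C=2
A+T = 11, G+C = 5
Tm = 2×11 + 4×5 = 42°C

42°C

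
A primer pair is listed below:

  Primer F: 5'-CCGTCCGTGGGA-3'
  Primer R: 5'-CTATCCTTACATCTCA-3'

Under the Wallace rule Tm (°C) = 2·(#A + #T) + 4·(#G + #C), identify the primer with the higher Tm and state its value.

Primer F: A+T=3, G+C=9 → Tm = 2(3)+4(9) = 42°C
Primer R: A+T=10, G+C=6 → Tm = 2(10)+4(6) = 44°C
42°C vs 44°C → primer R is higher.

Primer R, 44°C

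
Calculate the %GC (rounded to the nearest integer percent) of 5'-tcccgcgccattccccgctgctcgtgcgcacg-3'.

75%

Scanning the sequence gives C=16, T=6, G=8, A=2.
G+C = 8 + 16 = 24 out of 32 bases
%GC = 24/32 × 100 = 75% ≈ 75%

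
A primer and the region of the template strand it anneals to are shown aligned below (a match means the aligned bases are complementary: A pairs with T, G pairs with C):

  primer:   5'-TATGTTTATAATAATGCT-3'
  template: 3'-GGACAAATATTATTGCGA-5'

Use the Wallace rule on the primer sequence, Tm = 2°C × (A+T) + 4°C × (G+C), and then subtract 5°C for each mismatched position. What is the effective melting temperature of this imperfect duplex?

27°C

Primer base counts: A=6, T=9, G=2, C=1 → A+T=15, G+C=3
Perfect-match Tm = 2(15) + 4(3) = 30 + 12 = 42°C
Mismatches (positions where the bases are not complementary): 3 (at positions 1, 2, 15)
Effective Tm = 42 − 3×5 = 42 − 15 = 27°C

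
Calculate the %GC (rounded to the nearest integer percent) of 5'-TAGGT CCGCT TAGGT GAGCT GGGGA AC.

59%

Scanning the sequence gives G=11, A=5, C=5, T=6.
G+C = 11 + 5 = 16 out of 27 bases
%GC = 16/27 × 100 = 59.26% ≈ 59%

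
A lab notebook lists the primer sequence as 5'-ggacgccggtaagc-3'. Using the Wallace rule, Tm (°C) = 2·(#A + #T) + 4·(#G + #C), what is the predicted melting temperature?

48°C

Base counts: C=4, T=1, A=3, G=6
AT pairs contribute 4, GC pairs contribute 10.
Tm = 2(4) + 4(10) = 8 + 40 = 48°C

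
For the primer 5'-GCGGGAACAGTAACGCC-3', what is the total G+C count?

11

Counting bases: T=1, C=5, G=6, A=5
G+C = 6 + 5 = 11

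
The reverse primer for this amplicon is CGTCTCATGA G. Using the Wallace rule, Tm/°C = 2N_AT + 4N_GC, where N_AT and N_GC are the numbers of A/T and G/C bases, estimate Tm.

34°C

Base counts: T=3, C=3, A=2, G=3
So N_AT = 5 and N_GC = 6.
Tm = 2(5) + 4(6) = 10 + 24 = 34°C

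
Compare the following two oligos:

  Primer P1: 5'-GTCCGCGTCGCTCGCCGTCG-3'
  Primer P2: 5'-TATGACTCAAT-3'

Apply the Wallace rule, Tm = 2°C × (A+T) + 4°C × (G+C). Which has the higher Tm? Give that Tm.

Primer P1: A+T=4, G+C=16 → Tm = 2(4)+4(16) = 72°C
Primer P2: A+T=8, G+C=3 → Tm = 2(8)+4(3) = 28°C
72°C vs 28°C → primer P1 is higher.

Primer P1, 72°C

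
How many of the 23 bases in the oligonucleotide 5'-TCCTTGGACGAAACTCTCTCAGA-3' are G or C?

11

Counting bases: T=6, C=7, A=6, G=4
G+C = 4 + 7 = 11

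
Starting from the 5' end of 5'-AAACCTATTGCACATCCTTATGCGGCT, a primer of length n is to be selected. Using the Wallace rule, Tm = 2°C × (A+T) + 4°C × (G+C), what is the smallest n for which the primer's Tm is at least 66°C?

n = 24

First 23 bases: AAACCTATTGCACATCCTTATGC → Tm = 64°C (< 66°C)
First 24 bases: AAACCTATTGCACATCCTTATGCG → Tm = 68°C (≥ 66°C)
Each additional base adds 2°C (A/T) or 4°C (G/C), so Tm is non-decreasing in n; n = 24 is the first length to reach 66°C.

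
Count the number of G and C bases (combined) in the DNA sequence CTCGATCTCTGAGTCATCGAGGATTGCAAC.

15

Counting bases: T=8, C=8, G=7, A=7
G+C = 7 + 8 = 15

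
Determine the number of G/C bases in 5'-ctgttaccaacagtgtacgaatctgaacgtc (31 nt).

14

Base counts: T=8, G=6, C=8, A=9
Total G or C: 6 + 8 = 14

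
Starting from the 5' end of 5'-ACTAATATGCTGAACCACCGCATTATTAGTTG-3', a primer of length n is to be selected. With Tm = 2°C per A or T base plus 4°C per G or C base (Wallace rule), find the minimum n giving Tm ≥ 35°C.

n = 14

First 13 bases: ACTAATATGCTGA → Tm = 34°C (< 35°C)
First 14 bases: ACTAATATGCTGAA → Tm = 36°C (≥ 35°C)
Since every base adds ≥2°C, Tm only increases with n, so the threshold is first crossed at n = 14.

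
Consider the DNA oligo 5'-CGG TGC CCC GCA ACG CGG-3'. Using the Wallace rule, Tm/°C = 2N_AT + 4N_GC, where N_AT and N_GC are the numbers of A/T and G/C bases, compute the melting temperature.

66°C

Base counts: T=1, G=7, C=8, A=2
AT pairs contribute 3, GC pairs contribute 15.
Tm = 4·15 + 2·3 = 60 + 6 = 66°C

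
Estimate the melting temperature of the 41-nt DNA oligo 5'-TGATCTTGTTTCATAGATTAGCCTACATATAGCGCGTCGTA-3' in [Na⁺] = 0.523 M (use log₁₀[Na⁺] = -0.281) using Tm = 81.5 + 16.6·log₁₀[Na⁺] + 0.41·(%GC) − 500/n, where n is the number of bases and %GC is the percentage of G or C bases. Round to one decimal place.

Length n = 41. Scanning the sequence gives T=15, C=8, G=8, A=10.
G+C = 16, so %GC = 16/41 × 100 = 39.024%
Salt term: 16.6 × (-0.281) = -4.665
GC term: 0.41 × 39.024 = 16; length term: −500/41 = −12.195
Tm = 81.5 + (-4.665) + 16 − 12.195 = 80.64 → 80.6°C

80.6°C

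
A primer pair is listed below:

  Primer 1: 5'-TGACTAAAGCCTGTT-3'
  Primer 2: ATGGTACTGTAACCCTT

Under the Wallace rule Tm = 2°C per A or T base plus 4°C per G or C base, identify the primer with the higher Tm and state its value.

Primer 2, 48°C

Primer 1: A+T=9, G+C=6 → Tm = 2(9)+4(6) = 42°C
Primer 2: A+T=10, G+C=7 → Tm = 2(10)+4(7) = 48°C
42°C vs 48°C → primer 2 is higher.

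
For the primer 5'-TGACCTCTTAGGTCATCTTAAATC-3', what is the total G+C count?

9

Base counts: A=6, T=9, C=6, G=3
Total G or C: 3 + 6 = 9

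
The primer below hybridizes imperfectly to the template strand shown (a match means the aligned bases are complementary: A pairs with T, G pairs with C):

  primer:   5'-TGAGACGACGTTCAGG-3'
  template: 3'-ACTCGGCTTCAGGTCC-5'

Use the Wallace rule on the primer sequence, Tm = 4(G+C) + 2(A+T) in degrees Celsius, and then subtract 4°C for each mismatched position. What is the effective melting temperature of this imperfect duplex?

38°C

Primer base counts: A=4, T=3, G=6, C=3 → A+T=7, G+C=9
Perfect-match Tm = 2(7) + 4(9) = 14 + 36 = 50°C
Mismatches (positions where the bases are not complementary): 3 (at positions 5, 9, 12)
Effective Tm = 50 − 3×4 = 50 − 12 = 38°C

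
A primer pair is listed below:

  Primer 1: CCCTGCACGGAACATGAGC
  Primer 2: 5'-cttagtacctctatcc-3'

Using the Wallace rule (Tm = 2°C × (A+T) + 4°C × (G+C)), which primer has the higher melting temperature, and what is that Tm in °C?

Primer 1: A+T=7, G+C=12 → Tm = 2(7)+4(12) = 62°C
Primer 2: A+T=9, G+C=7 → Tm = 2(9)+4(7) = 46°C
62°C vs 46°C → primer 1 is higher.

Primer 1, 62°C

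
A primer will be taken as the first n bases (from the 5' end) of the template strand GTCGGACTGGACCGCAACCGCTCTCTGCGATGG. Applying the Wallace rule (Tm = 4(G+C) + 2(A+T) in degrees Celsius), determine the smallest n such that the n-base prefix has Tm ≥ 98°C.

First 28 bases: GTCGGACTGGACCGCAACCGCTCTCTGC → Tm = 94°C (< 98°C)
First 29 bases: GTCGGACTGGACCGCAACCGCTCTCTGCG → Tm = 98°C (≥ 98°C)
Since every base adds ≥2°C, Tm only increases with n, so the threshold is first crossed at n = 29.

n = 29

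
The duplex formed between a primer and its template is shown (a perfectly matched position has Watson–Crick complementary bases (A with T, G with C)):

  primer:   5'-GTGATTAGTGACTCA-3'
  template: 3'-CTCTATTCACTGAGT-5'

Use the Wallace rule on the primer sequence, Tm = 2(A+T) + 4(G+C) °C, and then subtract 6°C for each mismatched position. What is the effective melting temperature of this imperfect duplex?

30°C

Primer base counts: A=4, T=5, G=4, C=2 → A+T=9, G+C=6
Perfect-match Tm = 2(9) + 4(6) = 18 + 24 = 42°C
Mismatches (positions where the bases are not complementary): 2 (at positions 2, 6)
Effective Tm = 42 − 2×6 = 42 − 12 = 30°C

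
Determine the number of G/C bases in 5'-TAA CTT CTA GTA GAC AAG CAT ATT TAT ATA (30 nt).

7

C=4, A=12, T=11, G=3
Total G or C: 3 + 4 = 7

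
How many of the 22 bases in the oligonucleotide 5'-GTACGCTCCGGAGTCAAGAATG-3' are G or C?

Scanning the sequence gives C=5, A=6, G=7, T=4.
G+C = 7 + 5 = 12

12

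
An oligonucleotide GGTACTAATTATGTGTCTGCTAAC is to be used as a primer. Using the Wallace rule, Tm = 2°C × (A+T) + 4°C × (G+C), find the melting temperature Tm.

66°C

Counting bases: A=6, G=5, C=4, T=9
AT pairs contribute 15, GC pairs contribute 9.
Tm = 2(15) + 4(9) = 30 + 36 = 66°C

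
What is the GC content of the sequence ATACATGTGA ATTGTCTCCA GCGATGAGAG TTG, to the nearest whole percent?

Scanning the sequence gives C=5, G=9, T=10, A=9.
G+C = 9 + 5 = 14 out of 33 bases
%GC = 14/33 × 100 = 42.42% ≈ 42%

42%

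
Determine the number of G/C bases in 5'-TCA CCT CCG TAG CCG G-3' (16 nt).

11

Counting bases: A=2, C=7, G=4, T=3
Total G or C: 4 + 7 = 11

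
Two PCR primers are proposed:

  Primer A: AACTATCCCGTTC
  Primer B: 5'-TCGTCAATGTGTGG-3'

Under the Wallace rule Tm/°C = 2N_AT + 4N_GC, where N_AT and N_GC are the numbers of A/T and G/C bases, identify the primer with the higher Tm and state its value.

Primer B, 42°C

Primer A: A+T=7, G+C=6 → Tm = 2(7)+4(6) = 38°C
Primer B: A+T=7, G+C=7 → Tm = 2(7)+4(7) = 42°C
38°C vs 42°C → primer B is higher.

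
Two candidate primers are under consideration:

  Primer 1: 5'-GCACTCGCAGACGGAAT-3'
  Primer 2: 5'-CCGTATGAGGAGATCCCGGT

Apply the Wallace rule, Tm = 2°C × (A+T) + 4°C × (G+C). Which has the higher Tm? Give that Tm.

Primer 2, 64°C

Primer 1: A+T=7, G+C=10 → Tm = 2(7)+4(10) = 54°C
Primer 2: A+T=8, G+C=12 → Tm = 2(8)+4(12) = 64°C
54°C vs 64°C → primer 2 is higher.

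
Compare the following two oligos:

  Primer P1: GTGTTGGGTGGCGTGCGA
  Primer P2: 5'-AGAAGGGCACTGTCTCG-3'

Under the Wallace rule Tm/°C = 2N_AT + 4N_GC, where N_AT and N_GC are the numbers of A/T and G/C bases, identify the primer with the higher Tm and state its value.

Primer P1: A+T=6, G+C=12 → Tm = 2(6)+4(12) = 60°C
Primer P2: A+T=7, G+C=10 → Tm = 2(7)+4(10) = 54°C
60°C vs 54°C → primer P1 is higher.

Primer P1, 60°C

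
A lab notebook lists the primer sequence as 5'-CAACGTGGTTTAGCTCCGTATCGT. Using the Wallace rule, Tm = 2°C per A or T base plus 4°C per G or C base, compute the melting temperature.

72°C

Scanning the sequence gives C=6, T=8, A=4, G=6.
AT pairs contribute 12, GC pairs contribute 12.
Tm = 2(12) + 4(12) = 24 + 48 = 72°C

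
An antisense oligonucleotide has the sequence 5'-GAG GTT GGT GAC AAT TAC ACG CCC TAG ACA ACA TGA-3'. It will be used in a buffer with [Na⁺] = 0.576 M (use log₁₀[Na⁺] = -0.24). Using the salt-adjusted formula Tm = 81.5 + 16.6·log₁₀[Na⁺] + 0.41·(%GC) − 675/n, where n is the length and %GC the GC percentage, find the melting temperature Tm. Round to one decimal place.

78.1°C

Length n = 36. Counting bases: C=8, T=7, A=12, G=9
G+C = 17, so %GC = 17/36 × 100 = 47.222%
Salt term: 16.6 × (-0.24) = -3.984
GC term: 0.41 × 47.222 = 19.361; length term: −675/36 = −18.75
Tm = 81.5 + (-3.984) + 19.361 − 18.75 = 78.127 → 78.1°C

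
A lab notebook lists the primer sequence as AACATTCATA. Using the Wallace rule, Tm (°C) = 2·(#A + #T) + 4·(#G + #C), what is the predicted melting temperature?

Counting bases: A=5, G=0, T=3, C=2
A+T = 8, G+C = 2
Tm = 4·2 + 2·8 = 8 + 16 = 24°C

24°C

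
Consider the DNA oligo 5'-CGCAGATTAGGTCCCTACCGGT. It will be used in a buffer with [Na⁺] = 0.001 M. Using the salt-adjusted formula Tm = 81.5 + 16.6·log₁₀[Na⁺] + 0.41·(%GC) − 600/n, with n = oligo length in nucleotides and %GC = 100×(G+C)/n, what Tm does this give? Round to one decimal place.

28.7°C

Length n = 22. G=6, A=4, T=5, C=7
G+C = 13, so %GC = 13/22 × 100 = 59.091%
Salt term: 16.6 × (-3) = -49.8
GC term: 0.41 × 59.091 = 24.227; length term: −600/22 = −27.273
Tm = 81.5 + (-49.8) + 24.227 − 27.273 = 28.654 → 28.7°C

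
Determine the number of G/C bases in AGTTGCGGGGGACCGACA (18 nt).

12

A=4, G=8, T=2, C=4
G+C = 8 + 4 = 12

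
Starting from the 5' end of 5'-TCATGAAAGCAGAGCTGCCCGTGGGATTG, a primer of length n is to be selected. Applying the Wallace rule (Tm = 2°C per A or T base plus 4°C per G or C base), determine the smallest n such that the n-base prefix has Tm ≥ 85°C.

First 27 bases: TCATGAAAGCAGAGCTGCCCGTGGGAT → Tm = 84°C (< 85°C)
First 28 bases: TCATGAAAGCAGAGCTGCCCGTGGGATT → Tm = 86°C (≥ 85°C)
Each additional base adds 2°C (A/T) or 4°C (G/C), so Tm is non-decreasing in n; n = 28 is the first length to reach 85°C.

n = 28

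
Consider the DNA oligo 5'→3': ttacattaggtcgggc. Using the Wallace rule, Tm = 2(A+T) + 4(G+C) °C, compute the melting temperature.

Scanning the sequence gives G=5, T=5, C=3, A=3.
So N_AT = 8 and N_GC = 8.
Tm = 2(8) + 4(8) = 16 + 32 = 48°C

48°C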